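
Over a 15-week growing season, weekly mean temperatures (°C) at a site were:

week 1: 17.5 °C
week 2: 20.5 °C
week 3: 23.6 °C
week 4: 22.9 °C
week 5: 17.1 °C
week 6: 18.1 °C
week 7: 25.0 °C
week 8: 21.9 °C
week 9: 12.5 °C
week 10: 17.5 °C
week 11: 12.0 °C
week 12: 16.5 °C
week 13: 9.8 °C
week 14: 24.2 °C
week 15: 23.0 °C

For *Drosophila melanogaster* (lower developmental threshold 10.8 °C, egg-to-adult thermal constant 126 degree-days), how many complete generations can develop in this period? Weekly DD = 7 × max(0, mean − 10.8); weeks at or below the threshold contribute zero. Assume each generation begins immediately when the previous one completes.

Weekly DD (7 × max(0, T̄ − 10.8)): 46.9, 67.9, 89.6, 84.7, 44.1, 51.1, 99.4, 77.7, 11.9, 46.9, 8.4, 39.9, 0.0, 93.8, 85.4.
Season total = 847.7 DD.
Complete generations = ⌊847.7 / 126⌋ = 6.

6 generations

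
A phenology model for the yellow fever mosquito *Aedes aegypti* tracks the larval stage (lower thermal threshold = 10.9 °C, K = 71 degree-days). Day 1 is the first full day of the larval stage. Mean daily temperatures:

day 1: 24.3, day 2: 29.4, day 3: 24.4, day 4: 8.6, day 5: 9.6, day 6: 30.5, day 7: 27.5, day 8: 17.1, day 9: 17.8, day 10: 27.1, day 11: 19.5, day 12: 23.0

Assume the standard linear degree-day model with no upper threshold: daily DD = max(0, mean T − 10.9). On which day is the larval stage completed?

Daily DD above 10.9 °C: 13.4, 18.5, 13.5, 0.0, 0.0, 19.6, 16.6, 6.2, 6.9, 16.2, 8.6, 12.1.
Cumulative: 13.4, 31.9, 45.4, 45.4, 45.4, 65.0, 81.6, 87.8, 94.7, 110.9, 119.5, 131.6.
The total first reaches 71 DD on day 7.

day 7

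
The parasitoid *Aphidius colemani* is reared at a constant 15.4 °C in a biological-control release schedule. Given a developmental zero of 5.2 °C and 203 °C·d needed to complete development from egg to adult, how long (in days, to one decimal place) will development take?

Daily accumulation = 15.4 − 5.2 = 10.2 DD/day.
Duration = 203 / 10.2 = 19.902 ≈ 19.9 days.

19.9 days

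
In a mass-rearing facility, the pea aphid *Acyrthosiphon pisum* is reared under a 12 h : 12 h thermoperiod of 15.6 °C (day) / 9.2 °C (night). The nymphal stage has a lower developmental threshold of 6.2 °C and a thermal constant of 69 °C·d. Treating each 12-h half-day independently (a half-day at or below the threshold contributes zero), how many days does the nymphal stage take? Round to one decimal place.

Day half: max(0, 15.6 − 6.2) × 0.5 = 9.4 × 0.5 = 4.70 DD.
Night half: max(0, 9.2 − 6.2) × 0.5 = 3.0 × 0.5 = 1.50 DD.
Per 24 h: 6.20 DD/day.
Duration = 69 / 6.20 = 11.129 ≈ 11.1 days.

11.1 days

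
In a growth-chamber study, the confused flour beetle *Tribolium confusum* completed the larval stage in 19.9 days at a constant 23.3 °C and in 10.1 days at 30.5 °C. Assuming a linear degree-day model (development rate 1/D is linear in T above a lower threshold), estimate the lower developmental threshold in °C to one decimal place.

Under the model K = D·(T − T_b), so D₁·(T₁ − T_b) = D₂·(T₂ − T_b).
19.9·(23.3 − T_b) = 10.1·(30.5 − T_b)
T_b = (19.9·23.3 − 10.1·30.5) / (19.9 − 10.1) = 155.62 / 9.8 = 15.880 °C ≈ 15.9 °C.

15.9 °C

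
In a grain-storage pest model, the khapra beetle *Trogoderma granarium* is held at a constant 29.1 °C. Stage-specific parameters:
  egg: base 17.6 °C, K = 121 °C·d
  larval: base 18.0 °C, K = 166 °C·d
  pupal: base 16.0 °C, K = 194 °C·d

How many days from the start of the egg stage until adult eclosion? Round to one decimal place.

40.3 days

egg: 121 / (29.1 − 17.6) = 121 / 11.5 = 10.522 d.
larval: 166 / (29.1 − 18.0) = 166 / 11.1 = 14.955 d.
pupal: 194 / (29.1 − 16.0) = 194 / 13.1 = 14.809 d.
Sum = 40.286 ≈ 40.3 days.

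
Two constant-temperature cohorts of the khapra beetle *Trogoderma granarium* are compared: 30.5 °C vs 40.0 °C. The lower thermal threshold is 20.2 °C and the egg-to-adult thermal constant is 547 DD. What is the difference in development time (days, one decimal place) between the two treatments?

At 30.5 °C: 547 / (30.5 − 20.2) = 547 / 10.3 = 53.107 d.
At 40.0 °C: 547 / (40.0 − 20.2) = 547 / 19.8 = 27.626 d.
Difference = |53.107 − 27.626| = 25.481 ≈ 25.5 days.

25.5 days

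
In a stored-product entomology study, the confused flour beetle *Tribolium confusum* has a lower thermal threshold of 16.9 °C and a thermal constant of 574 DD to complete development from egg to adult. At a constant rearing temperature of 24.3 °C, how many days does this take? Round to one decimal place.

77.6 days

Daily accumulation = 24.3 − 16.9 = 7.4 DD/day.
Duration = 574 / 7.4 = 77.568 ≈ 77.6 days.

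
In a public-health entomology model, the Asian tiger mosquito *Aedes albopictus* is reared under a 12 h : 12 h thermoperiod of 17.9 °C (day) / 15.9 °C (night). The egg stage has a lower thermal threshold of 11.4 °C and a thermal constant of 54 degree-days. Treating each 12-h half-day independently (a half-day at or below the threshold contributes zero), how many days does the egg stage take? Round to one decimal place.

9.8 days

Day half: max(0, 17.9 − 11.4) × 0.5 = 6.5 × 0.5 = 3.25 DD.
Night half: max(0, 15.9 − 11.4) × 0.5 = 4.5 × 0.5 = 2.25 DD.
Per 24 h: 5.50 DD/day.
Duration = 54 / 5.50 = 9.818 ≈ 9.8 days.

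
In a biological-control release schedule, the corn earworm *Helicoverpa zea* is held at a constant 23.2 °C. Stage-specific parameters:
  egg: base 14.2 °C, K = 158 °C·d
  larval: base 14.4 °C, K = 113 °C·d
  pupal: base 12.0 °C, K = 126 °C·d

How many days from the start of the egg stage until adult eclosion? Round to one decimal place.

egg: 158 / (23.2 − 14.2) = 158 / 9.0 = 17.556 d.
larval: 113 / (23.2 − 14.4) = 113 / 8.8 = 12.841 d.
pupal: 126 / (23.2 − 12.0) = 126 / 11.2 = 11.250 d.
Sum = 41.646 ≈ 41.6 days.

41.6 days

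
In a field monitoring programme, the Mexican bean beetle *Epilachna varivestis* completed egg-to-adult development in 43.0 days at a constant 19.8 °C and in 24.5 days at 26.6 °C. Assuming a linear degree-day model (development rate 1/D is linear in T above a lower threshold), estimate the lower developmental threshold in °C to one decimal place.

Equal thermal constants: D₁(T₁ − T_b) = D₂(T₂ − T_b).
43.0·(19.8 − T_b) = 24.5·(26.6 − T_b)
T_b = (43.0·19.8 − 24.5·26.6) / (43.0 − 24.5) = 199.70 / 18.5 = 10.795 °C ≈ 10.8 °C.

10.8 °C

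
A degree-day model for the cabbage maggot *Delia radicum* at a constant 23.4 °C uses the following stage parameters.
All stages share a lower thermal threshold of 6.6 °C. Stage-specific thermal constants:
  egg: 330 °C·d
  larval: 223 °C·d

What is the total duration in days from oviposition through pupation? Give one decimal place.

32.9 days

Daily accumulation at 23.4 °C = 23.4 − 6.6 = 16.8 DD/day.
Total K = 330 + 223 = 553 DD.
Total duration = 553 / 16.8 = 32.917 ≈ 32.9 days.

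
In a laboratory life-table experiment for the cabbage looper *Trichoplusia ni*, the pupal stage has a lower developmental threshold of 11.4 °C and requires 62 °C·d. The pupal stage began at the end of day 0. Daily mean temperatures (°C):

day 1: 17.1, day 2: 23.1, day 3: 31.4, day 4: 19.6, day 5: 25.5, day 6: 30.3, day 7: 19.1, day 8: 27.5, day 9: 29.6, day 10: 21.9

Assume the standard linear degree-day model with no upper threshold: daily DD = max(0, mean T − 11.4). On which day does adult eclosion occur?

Daily DD above 11.4 °C: 5.7, 11.7, 20.0, 8.2, 14.1, 18.9, 7.7, 16.1, 18.2, 10.5.
Cumulative: 5.7, 17.4, 37.4, 45.6, 59.7, 78.6, 86.3, 102.4, 120.6, 131.1.
The total first reaches 62 DD on day 6.

day 6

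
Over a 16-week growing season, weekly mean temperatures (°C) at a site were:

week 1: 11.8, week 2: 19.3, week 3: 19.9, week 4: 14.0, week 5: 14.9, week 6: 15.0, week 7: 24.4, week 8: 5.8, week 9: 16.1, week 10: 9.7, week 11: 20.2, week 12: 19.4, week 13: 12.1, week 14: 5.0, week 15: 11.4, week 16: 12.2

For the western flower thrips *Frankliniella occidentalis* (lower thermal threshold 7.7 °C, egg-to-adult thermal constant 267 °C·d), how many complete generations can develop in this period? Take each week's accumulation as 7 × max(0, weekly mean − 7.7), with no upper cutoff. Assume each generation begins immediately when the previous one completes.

2 generations

Weekly DD (7 × max(0, T̄ − 7.7)): 28.7, 81.2, 85.4, 44.1, 50.4, 51.1, 116.9, 0.0, 58.8, 14.0, 87.5, 81.9, 30.8, 0.0, 25.9, 31.5.
Season total = 788.2 DD.
Complete generations = ⌊788.2 / 267⌋ = 2.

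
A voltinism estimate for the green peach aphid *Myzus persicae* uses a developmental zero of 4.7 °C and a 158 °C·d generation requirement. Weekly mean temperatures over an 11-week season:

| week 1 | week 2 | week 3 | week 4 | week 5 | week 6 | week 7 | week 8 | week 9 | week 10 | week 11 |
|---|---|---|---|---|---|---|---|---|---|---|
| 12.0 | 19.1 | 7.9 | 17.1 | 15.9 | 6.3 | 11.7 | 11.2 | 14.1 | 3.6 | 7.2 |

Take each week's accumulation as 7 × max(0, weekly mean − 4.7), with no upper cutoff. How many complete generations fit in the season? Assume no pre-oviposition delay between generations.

3 generations

Weekly DD (7 × max(0, T̄ − 4.7)): 51.1, 100.8, 22.4, 86.8, 78.4, 11.2, 49.0, 45.5, 65.8, 0.0, 17.5.
Season total = 528.5 DD.
Complete generations = ⌊528.5 / 158⌋ = 3.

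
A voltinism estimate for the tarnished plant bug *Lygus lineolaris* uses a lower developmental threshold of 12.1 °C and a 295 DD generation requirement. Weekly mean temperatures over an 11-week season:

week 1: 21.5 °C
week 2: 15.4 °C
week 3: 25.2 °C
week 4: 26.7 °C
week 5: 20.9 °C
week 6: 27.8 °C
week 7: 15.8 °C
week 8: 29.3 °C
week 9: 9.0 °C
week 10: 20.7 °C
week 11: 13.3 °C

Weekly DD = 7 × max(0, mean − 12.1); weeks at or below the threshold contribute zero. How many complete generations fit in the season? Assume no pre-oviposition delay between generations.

Weekly DD (7 × max(0, T̄ − 12.1)): 65.8, 23.1, 91.7, 102.2, 61.6, 109.9, 25.9, 120.4, 0.0, 60.2, 8.4.
Season total = 669.2 DD.
Complete generations = ⌊669.2 / 295⌋ = 2.

2 generations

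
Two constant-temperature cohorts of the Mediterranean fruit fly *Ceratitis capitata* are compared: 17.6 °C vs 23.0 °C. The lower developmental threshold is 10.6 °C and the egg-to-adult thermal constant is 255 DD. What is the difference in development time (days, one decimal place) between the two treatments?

At 17.6 °C: 255 / (17.6 − 10.6) = 255 / 7.0 = 36.429 d.
At 23.0 °C: 255 / (23.0 − 10.6) = 255 / 12.4 = 20.565 d.
Difference = |36.429 − 20.565| = 15.864 ≈ 15.9 days.

15.9 days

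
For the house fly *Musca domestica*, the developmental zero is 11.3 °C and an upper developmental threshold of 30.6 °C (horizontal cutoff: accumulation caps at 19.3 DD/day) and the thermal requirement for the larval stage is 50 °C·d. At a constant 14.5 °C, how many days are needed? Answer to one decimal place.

Daily accumulation = 14.5 − 11.3 = 3.2 DD/day.
Duration = 50 / 3.2 = 15.625 ≈ 15.6 days.

15.6 days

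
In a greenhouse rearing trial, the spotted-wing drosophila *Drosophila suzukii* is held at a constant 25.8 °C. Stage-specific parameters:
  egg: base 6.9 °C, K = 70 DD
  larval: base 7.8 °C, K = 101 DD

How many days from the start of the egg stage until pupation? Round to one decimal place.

egg: 70 / (25.8 − 6.9) = 70 / 18.9 = 3.704 d.
larval: 101 / (25.8 − 7.8) = 101 / 18.0 = 5.611 d.
Sum = 9.315 ≈ 9.3 days.

9.3 days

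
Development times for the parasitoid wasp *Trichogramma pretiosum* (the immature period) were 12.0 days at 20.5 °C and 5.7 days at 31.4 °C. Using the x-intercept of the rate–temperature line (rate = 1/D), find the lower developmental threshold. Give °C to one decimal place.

10.6 °C

Linear rate model ⇒ the product D·(T − T_b) is constant across temperatures.
12.0·(20.5 − T_b) = 5.7·(31.4 − T_b)
T_b = (12.0·20.5 − 5.7·31.4) / (12.0 − 5.7) = 67.02 / 6.3 = 10.638 °C ≈ 10.6 °C.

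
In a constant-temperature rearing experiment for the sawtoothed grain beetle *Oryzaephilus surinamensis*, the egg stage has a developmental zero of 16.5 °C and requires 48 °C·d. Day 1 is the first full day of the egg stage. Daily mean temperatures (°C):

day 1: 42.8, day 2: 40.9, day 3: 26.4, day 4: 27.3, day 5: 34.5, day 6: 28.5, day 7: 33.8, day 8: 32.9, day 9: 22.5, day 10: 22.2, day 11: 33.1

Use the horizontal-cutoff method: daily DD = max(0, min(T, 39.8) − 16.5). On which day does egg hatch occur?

day 3

Daily DD above 16.5 °C (capped at 23.3): 23.3, 23.3, 9.9, 10.8, 18.0, 12.0, 17.3, 16.4, 6.0, 5.7, 16.6.
Cumulative: 23.3, 46.6, 56.5, 67.3, 85.3, 97.3, 114.6, 131.0, 137.0, 142.7, 159.3.
The total first reaches 48 DD on day 3.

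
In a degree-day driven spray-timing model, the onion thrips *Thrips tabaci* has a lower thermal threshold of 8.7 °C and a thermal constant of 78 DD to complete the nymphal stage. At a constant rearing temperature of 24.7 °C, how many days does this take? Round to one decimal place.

Daily accumulation = 24.7 − 8.7 = 16.0 DD/day.
Duration = 78 / 16.0 = 4.875 ≈ 4.9 days.

4.9 days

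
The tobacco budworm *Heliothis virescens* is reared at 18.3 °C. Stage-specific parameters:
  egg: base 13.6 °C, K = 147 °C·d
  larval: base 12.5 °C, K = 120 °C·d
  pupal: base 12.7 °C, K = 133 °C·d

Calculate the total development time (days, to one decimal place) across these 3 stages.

75.7 days

egg: 147 / (18.3 − 13.6) = 147 / 4.7 = 31.277 d.
larval: 120 / (18.3 − 12.5) = 120 / 5.8 = 20.690 d.
pupal: 133 / (18.3 − 12.7) = 133 / 5.6 = 23.750 d.
Sum = 75.716 ≈ 75.7 days.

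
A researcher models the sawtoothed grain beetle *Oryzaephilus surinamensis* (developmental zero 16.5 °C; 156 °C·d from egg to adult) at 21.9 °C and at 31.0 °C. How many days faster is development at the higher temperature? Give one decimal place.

At 21.9 °C: 156 / (21.9 − 16.5) = 156 / 5.4 = 28.889 d.
At 31.0 °C: 156 / (31.0 − 16.5) = 156 / 14.5 = 10.759 d.
Difference = |28.889 − 10.759| = 18.130 ≈ 18.1 days.

18.1 days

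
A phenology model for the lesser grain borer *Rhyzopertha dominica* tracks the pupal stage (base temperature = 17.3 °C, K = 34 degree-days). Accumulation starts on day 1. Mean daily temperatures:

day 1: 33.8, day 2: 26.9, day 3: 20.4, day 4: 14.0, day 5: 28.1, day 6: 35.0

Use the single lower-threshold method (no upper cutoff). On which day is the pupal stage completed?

day 5

Daily DD above 17.3 °C: 16.5, 9.6, 3.1, 0.0, 10.8, 17.7.
Cumulative: 16.5, 26.1, 29.2, 29.2, 40.0, 57.7.
The total first reaches 34 DD on day 5.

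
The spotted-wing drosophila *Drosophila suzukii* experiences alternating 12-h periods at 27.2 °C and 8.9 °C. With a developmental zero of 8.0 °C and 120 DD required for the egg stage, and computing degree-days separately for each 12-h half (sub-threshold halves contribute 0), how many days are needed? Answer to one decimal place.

11.9 days

Day half: max(0, 27.2 − 8.0) × 0.5 = 19.2 × 0.5 = 9.60 DD.
Night half: max(0, 8.9 − 8.0) × 0.5 = 0.9 × 0.5 = 0.45 DD.
Per 24 h: 10.05 DD/day.
Duration = 120 / 10.05 = 11.940 ≈ 11.9 days.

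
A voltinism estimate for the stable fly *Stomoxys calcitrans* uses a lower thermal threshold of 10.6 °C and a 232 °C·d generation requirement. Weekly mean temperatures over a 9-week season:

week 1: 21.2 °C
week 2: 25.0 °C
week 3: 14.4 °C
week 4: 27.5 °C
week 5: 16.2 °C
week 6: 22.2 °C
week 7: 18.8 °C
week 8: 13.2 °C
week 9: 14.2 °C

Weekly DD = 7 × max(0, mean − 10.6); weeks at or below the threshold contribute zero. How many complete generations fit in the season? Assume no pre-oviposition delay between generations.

2 generations

Weekly DD (7 × max(0, T̄ − 10.6)): 74.2, 100.8, 26.6, 118.3, 39.2, 81.2, 57.4, 18.2, 25.2.
Season total = 541.1 DD.
Complete generations = ⌊541.1 / 232⌋ = 2.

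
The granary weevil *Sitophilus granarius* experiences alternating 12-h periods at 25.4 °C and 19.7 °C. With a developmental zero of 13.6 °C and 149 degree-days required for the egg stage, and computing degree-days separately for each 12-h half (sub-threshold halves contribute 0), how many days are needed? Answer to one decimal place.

16.6 days

Day half: max(0, 25.4 − 13.6) × 0.5 = 11.8 × 0.5 = 5.90 DD.
Night half: max(0, 19.7 − 13.6) × 0.5 = 6.1 × 0.5 = 3.05 DD.
Per 24 h: 8.95 DD/day.
Duration = 149 / 8.95 = 16.648 ≈ 16.6 days.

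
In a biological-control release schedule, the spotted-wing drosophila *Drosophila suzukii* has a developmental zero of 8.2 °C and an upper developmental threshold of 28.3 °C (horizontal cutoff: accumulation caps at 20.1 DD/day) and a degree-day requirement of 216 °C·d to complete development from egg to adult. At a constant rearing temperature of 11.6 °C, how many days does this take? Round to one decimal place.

63.5 days

Daily accumulation = 11.6 − 8.2 = 3.4 DD/day.
Duration = 216 / 3.4 = 63.529 ≈ 63.5 days.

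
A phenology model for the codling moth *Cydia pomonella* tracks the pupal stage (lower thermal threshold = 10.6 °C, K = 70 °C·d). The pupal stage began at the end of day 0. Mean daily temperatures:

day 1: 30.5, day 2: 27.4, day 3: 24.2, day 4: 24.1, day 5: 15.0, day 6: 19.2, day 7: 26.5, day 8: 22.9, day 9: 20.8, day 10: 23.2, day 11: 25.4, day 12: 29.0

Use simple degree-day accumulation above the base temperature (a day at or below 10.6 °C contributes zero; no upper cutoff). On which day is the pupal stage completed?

Daily DD above 10.6 °C: 19.9, 16.8, 13.6, 13.5, 4.4, 8.6, 15.9, 12.3, 10.2, 12.6, 14.8, 18.4.
Cumulative: 19.9, 36.7, 50.3, 63.8, 68.2, 76.8, 92.7, 105.0, 115.2, 127.8, 142.6, 161.0.
The total first reaches 70 DD on day 6.

day 6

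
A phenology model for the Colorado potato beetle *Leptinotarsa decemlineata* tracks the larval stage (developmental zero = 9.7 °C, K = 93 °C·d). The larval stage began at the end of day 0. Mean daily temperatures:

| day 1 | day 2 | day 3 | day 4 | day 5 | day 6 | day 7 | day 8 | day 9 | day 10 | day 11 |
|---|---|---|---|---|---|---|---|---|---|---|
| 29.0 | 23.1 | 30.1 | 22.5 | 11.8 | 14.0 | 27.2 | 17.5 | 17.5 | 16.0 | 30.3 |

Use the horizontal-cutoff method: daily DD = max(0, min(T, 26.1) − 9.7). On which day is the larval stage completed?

day 9

Daily DD above 9.7 °C (capped at 16.4): 16.4, 13.4, 16.4, 12.8, 2.1, 4.3, 16.4, 7.8, 7.8, 6.3, 16.4.
Cumulative: 16.4, 29.8, 46.2, 59.0, 61.1, 65.4, 81.8, 89.6, 97.4, 103.7, 120.1.
The total first reaches 93 DD on day 9.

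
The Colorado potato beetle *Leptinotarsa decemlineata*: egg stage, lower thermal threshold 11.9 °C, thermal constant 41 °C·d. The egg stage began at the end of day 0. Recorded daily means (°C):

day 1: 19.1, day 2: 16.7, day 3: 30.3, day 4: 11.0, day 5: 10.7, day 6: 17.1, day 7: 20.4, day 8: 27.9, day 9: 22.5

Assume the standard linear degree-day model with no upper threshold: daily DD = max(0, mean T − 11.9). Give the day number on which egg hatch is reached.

Daily DD above 11.9 °C: 7.2, 4.8, 18.4, 0.0, 0.0, 5.2, 8.5, 16.0, 10.6.
Cumulative: 7.2, 12.0, 30.4, 30.4, 30.4, 35.6, 44.1, 60.1, 70.7.
The total first reaches 41 DD on day 7.

day 7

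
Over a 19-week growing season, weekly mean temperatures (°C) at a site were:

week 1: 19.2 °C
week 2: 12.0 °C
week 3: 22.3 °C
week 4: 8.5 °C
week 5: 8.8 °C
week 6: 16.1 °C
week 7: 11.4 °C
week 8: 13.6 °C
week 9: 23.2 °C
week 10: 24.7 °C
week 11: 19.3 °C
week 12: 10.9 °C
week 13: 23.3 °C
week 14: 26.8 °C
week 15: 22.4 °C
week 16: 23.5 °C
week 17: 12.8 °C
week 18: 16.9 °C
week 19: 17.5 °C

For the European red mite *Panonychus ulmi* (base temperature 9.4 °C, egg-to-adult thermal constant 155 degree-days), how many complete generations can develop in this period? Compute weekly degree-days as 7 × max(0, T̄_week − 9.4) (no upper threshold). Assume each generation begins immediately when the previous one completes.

Weekly DD (7 × max(0, T̄ − 9.4)): 68.6, 18.2, 90.3, 0.0, 0.0, 46.9, 14.0, 29.4, 96.6, 107.1, 69.3, 10.5, 97.3, 121.8, 91.0, 98.7, 23.8, 52.5, 56.7.
Season total = 1092.7 DD.
Complete generations = ⌊1092.7 / 155⌋ = 7.

7 generations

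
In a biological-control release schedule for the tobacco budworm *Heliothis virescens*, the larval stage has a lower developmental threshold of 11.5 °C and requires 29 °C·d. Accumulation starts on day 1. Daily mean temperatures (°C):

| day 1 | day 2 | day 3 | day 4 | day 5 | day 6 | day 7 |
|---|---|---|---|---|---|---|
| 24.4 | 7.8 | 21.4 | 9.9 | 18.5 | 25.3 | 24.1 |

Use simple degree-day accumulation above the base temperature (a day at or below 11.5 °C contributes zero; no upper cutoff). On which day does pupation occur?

Daily DD above 11.5 °C: 12.9, 0.0, 9.9, 0.0, 7.0, 13.8, 12.6.
Cumulative: 12.9, 12.9, 22.8, 22.8, 29.8, 43.6, 56.2.
The total first reaches 29 DD on day 5.

day 5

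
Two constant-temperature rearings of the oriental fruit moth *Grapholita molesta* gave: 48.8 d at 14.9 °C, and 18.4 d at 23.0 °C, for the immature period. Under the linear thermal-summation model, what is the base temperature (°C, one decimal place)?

10.0 °C

Under the model K = D·(T − T_b), so D₁·(T₁ − T_b) = D₂·(T₂ − T_b).
48.8·(14.9 − T_b) = 18.4·(23.0 − T_b)
T_b = (48.8·14.9 − 18.4·23.0) / (48.8 − 18.4) = 303.92 / 30.4 = 9.997 °C ≈ 10.0 °C.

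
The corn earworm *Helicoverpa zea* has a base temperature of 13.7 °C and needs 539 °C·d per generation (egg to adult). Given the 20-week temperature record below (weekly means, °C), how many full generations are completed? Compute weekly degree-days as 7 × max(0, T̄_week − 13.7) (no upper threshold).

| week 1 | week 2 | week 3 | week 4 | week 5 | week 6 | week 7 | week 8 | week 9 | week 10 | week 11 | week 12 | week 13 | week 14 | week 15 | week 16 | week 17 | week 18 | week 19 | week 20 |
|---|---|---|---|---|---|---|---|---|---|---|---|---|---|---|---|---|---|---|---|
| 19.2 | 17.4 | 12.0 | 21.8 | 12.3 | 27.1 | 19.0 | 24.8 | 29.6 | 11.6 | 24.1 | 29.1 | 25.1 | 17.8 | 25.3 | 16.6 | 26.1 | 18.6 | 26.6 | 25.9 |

2 generations

Weekly DD (7 × max(0, T̄ − 13.7)): 38.5, 25.9, 0.0, 56.7, 0.0, 93.8, 37.1, 77.7, 111.3, 0.0, 72.8, 107.8, 79.8, 28.7, 81.2, 20.3, 86.8, 34.3, 90.3, 85.4.
Season total = 1128.4 DD.
Complete generations = ⌊1128.4 / 539⌋ = 2.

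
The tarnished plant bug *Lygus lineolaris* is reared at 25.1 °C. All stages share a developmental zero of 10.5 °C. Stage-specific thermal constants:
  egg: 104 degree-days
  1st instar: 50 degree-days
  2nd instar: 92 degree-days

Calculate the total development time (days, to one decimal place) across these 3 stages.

Daily accumulation at 25.1 °C = 25.1 − 10.5 = 14.6 DD/day.
Total K = 104 + 50 + 92 = 246 DD.
Total duration = 246 / 14.6 = 16.849 ≈ 16.8 days.

16.8 days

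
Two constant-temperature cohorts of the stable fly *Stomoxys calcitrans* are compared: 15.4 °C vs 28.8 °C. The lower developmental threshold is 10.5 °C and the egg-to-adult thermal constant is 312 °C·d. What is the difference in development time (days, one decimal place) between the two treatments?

At 15.4 °C: 312 / (15.4 − 10.5) = 312 / 4.9 = 63.673 d.
At 28.8 °C: 312 / (28.8 − 10.5) = 312 / 18.3 = 17.049 d.
Difference = |63.673 − 17.049| = 46.624 ≈ 46.6 days.

46.6 days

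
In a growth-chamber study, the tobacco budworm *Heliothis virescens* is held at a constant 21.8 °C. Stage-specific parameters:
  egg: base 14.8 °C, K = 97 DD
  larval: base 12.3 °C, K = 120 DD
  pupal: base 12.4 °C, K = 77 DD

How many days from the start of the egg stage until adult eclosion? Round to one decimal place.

egg: 97 / (21.8 − 14.8) = 97 / 7.0 = 13.857 d.
larval: 120 / (21.8 − 12.3) = 120 / 9.5 = 12.632 d.
pupal: 77 / (21.8 − 12.4) = 77 / 9.4 = 8.191 d.
Sum = 34.680 ≈ 34.7 days.

34.7 days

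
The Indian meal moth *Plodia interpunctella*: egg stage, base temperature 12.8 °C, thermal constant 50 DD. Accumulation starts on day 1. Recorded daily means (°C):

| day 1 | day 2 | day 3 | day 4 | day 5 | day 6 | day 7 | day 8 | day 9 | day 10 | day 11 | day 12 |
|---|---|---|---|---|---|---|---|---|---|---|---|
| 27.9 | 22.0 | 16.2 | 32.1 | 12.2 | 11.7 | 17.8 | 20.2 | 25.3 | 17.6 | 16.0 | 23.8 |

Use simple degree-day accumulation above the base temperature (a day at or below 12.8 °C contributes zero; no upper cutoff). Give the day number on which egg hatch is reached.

Daily DD above 12.8 °C: 15.1, 9.2, 3.4, 19.3, 0.0, 0.0, 5.0, 7.4, 12.5, 4.8, 3.2, 11.0.
Cumulative: 15.1, 24.3, 27.7, 47.0, 47.0, 47.0, 52.0, 59.4, 71.9, 76.7, 79.9, 90.9.
The total first reaches 50 DD on day 7.

day 7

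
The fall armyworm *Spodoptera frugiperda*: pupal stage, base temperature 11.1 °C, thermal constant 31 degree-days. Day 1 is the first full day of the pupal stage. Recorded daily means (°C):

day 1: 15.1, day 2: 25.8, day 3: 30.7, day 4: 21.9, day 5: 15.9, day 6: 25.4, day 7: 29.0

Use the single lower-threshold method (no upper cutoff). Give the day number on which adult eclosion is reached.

Daily DD above 11.1 °C: 4.0, 14.7, 19.6, 10.8, 4.8, 14.3, 17.9.
Cumulative: 4.0, 18.7, 38.3, 49.1, 53.9, 68.2, 86.1.
The total first reaches 31 DD on day 3.

day 3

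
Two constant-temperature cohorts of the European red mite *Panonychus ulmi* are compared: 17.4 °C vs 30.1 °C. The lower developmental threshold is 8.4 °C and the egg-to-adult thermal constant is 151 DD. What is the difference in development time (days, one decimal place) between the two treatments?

9.8 days

At 17.4 °C: 151 / (17.4 − 8.4) = 151 / 9.0 = 16.778 d.
At 30.1 °C: 151 / (30.1 − 8.4) = 151 / 21.7 = 6.959 d.
Difference = |16.778 − 6.959| = 9.819 ≈ 9.8 days.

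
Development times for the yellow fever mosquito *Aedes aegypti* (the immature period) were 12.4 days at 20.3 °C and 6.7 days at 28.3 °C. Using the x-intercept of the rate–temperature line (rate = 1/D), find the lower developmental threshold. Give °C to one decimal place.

10.9 °C

Under the model K = D·(T − T_b), so D₁·(T₁ − T_b) = D₂·(T₂ − T_b).
12.4·(20.3 − T_b) = 6.7·(28.3 − T_b)
T_b = (12.4·20.3 − 6.7·28.3) / (12.4 − 6.7) = 62.11 / 5.7 = 10.896 °C ≈ 10.9 °C.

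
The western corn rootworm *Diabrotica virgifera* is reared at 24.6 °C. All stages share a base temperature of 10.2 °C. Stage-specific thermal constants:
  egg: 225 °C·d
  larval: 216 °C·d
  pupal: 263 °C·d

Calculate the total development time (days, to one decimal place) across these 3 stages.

48.9 days

Daily accumulation at 24.6 °C = 24.6 − 10.2 = 14.4 DD/day.
Total K = 225 + 216 + 263 = 704 DD.
Total duration = 704 / 14.4 = 48.889 ≈ 48.9 days.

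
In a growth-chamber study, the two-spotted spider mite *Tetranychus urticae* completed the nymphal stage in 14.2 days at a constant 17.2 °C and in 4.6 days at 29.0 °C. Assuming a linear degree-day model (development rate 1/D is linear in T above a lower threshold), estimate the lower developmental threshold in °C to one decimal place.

Linear rate model ⇒ the product D·(T − T_b) is constant across temperatures.
14.2·(17.2 − T_b) = 4.6·(29.0 − T_b)
T_b = (14.2·17.2 − 4.6·29.0) / (14.2 − 4.6) = 110.84 / 9.6 = 11.546 °C ≈ 11.5 °C.

11.5 °C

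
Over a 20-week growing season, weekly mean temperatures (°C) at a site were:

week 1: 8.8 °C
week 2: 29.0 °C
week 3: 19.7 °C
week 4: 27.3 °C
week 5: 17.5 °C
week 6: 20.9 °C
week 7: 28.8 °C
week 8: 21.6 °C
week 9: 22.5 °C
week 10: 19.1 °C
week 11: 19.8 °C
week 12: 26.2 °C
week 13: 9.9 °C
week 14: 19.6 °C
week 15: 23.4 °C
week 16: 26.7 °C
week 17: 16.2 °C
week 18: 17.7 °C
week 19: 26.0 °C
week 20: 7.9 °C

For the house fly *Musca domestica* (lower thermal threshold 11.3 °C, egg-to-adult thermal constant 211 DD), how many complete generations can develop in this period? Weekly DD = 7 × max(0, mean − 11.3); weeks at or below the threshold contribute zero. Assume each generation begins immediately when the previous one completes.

6 generations

Weekly DD (7 × max(0, T̄ − 11.3)): 0.0, 123.9, 58.8, 112.0, 43.4, 67.2, 122.5, 72.1, 78.4, 54.6, 59.5, 104.3, 0.0, 58.1, 84.7, 107.8, 34.3, 44.8, 102.9, 0.0.
Season total = 1329.3 DD.
Complete generations = ⌊1329.3 / 211⌋ = 6.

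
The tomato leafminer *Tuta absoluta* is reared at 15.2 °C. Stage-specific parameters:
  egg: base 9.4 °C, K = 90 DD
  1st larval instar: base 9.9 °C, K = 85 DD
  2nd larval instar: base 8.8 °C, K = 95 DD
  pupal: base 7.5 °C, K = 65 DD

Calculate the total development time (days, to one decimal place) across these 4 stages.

egg: 90 / (15.2 − 9.4) = 90 / 5.8 = 15.517 d.
1st larval instar: 85 / (15.2 − 9.9) = 85 / 5.3 = 16.038 d.
2nd larval instar: 95 / (15.2 − 8.8) = 95 / 6.4 = 14.844 d.
pupal: 65 / (15.2 − 7.5) = 65 / 7.7 = 8.442 d.
Sum = 54.840 ≈ 54.8 days.

54.8 days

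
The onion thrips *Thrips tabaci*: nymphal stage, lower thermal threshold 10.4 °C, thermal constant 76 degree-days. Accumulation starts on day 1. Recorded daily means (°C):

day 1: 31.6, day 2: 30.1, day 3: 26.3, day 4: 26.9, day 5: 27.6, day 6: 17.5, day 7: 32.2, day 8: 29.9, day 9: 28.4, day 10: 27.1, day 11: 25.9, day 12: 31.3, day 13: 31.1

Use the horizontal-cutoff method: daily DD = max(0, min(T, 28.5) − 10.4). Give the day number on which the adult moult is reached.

day 5

Daily DD above 10.4 °C (capped at 18.1): 18.1, 18.1, 15.9, 16.5, 17.2, 7.1, 18.1, 18.1, 18.0, 16.7, 15.5, 18.1, 18.1.
Cumulative: 18.1, 36.2, 52.1, 68.6, 85.8, 92.9, 111.0, 129.1, 147.1, 163.8, 179.3, 197.4, 215.5.
The total first reaches 76 DD on day 5.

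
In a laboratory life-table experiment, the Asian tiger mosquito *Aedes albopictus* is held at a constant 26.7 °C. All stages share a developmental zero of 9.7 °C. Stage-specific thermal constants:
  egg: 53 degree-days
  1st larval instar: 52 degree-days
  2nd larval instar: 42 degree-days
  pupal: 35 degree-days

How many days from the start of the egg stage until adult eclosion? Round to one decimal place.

Daily accumulation at 26.7 °C = 26.7 − 9.7 = 17.0 DD/day.
Total K = 53 + 52 + 42 + 35 = 182 DD.
Total duration = 182 / 17.0 = 10.706 ≈ 10.7 days.

10.7 days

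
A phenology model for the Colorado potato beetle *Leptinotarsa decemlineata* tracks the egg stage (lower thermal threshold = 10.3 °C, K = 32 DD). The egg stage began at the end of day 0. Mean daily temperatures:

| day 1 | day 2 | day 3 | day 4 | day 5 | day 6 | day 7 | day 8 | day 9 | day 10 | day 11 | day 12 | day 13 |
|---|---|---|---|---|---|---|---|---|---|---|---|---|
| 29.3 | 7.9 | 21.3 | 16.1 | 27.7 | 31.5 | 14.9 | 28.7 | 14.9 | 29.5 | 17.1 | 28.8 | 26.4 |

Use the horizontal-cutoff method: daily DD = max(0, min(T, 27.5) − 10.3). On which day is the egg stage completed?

day 4

Daily DD above 10.3 °C (capped at 17.2): 17.2, 0.0, 11.0, 5.8, 17.2, 17.2, 4.6, 17.2, 4.6, 17.2, 6.8, 17.2, 16.1.
Cumulative: 17.2, 17.2, 28.2, 34.0, 51.2, 68.4, 73.0, 90.2, 94.8, 112.0, 118.8, 136.0, 152.1.
The total first reaches 32 DD on day 4.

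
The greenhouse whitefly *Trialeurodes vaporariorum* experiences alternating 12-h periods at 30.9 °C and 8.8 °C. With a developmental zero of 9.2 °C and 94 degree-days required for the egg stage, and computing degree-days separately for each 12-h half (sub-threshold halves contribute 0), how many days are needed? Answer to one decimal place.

8.7 days

Day half: max(0, 30.9 − 9.2) × 0.5 = 21.7 × 0.5 = 10.85 DD.
Night half: max(0, 8.8 − 9.2) × 0.5 = 0.0 × 0.5 = 0.00 DD.
Per 24 h: 10.85 DD/day.
Duration = 94 / 10.85 = 8.664 ≈ 8.7 days.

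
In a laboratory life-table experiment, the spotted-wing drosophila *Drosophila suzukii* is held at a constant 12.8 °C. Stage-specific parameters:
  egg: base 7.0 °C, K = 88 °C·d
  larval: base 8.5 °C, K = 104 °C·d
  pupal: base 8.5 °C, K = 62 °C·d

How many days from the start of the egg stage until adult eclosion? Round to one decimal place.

egg: 88 / (12.8 − 7.0) = 88 / 5.8 = 15.172 d.
larval: 104 / (12.8 − 8.5) = 104 / 4.3 = 24.186 d.
pupal: 62 / (12.8 − 8.5) = 62 / 4.3 = 14.419 d.
Sum = 53.777 ≈ 53.8 days.

53.8 days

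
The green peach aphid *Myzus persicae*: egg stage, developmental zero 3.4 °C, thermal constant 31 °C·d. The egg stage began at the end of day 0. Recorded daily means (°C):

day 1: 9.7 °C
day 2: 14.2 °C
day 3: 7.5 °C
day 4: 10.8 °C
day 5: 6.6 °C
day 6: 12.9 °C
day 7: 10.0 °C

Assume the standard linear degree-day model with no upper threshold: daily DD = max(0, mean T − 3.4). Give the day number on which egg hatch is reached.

day 5

Daily DD above 3.4 °C: 6.3, 10.8, 4.1, 7.4, 3.2, 9.5, 6.6.
Cumulative: 6.3, 17.1, 21.2, 28.6, 31.8, 41.3, 47.9.
The total first reaches 31 DD on day 5.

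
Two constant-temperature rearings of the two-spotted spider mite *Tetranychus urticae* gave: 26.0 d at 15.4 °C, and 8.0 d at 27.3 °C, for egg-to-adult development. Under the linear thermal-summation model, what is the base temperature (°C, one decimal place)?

10.1 °C

Linear rate model ⇒ the product D·(T − T_b) is constant across temperatures.
26.0·(15.4 − T_b) = 8.0·(27.3 − T_b)
T_b = (26.0·15.4 − 8.0·27.3) / (26.0 − 8.0) = 182.00 / 18.0 = 10.111 °C ≈ 10.1 °C.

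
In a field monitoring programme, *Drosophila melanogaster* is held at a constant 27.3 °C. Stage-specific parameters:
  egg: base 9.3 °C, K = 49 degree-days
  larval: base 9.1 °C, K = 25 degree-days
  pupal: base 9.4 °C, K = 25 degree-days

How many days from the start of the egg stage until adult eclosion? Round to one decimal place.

5.5 days

egg: 49 / (27.3 − 9.3) = 49 / 18.0 = 2.722 d.
larval: 25 / (27.3 − 9.1) = 25 / 18.2 = 1.374 d.
pupal: 25 / (27.3 − 9.4) = 25 / 17.9 = 1.397 d.
Sum = 5.492 ≈ 5.5 days.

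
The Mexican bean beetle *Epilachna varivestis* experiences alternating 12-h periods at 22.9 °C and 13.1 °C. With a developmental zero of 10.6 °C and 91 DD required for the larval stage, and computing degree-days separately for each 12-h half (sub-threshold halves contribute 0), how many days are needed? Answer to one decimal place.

12.3 days

Day half: max(0, 22.9 − 10.6) × 0.5 = 12.3 × 0.5 = 6.15 DD.
Night half: max(0, 13.1 − 10.6) × 0.5 = 2.5 × 0.5 = 1.25 DD.
Per 24 h: 7.40 DD/day.
Duration = 91 / 7.40 = 12.297 ≈ 12.3 days.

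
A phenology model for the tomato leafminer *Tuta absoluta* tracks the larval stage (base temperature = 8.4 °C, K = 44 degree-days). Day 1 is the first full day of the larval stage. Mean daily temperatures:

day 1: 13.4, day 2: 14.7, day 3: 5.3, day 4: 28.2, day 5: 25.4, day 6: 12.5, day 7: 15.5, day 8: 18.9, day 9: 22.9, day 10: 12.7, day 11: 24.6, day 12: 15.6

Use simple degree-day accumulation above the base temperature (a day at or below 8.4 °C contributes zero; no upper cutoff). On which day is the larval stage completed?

Daily DD above 8.4 °C: 5.0, 6.3, 0.0, 19.8, 17.0, 4.1, 7.1, 10.5, 14.5, 4.3, 16.2, 7.2.
Cumulative: 5.0, 11.3, 11.3, 31.1, 48.1, 52.2, 59.3, 69.8, 84.3, 88.6, 104.8, 112.0.
The total first reaches 44 DD on day 5.

day 5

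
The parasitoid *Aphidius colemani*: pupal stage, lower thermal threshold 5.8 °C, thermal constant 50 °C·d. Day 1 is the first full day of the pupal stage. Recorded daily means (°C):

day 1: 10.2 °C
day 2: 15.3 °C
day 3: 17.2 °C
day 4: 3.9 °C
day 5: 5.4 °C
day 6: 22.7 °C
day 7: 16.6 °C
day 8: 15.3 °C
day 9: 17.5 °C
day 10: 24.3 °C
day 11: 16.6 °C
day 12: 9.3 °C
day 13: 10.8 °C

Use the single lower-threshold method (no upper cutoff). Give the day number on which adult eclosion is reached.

day 7

Daily DD above 5.8 °C: 4.4, 9.5, 11.4, 0.0, 0.0, 16.9, 10.8, 9.5, 11.7, 18.5, 10.8, 3.5, 5.0.
Cumulative: 4.4, 13.9, 25.3, 25.3, 25.3, 42.2, 53.0, 62.5, 74.2, 92.7, 103.5, 107.0, 112.0.
The total first reaches 50 DD on day 7.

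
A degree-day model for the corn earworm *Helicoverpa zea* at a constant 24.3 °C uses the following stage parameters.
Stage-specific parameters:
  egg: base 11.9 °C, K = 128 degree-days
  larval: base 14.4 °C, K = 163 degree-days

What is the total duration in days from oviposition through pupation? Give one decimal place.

26.8 days

egg: 128 / (24.3 − 11.9) = 128 / 12.4 = 10.323 d.
larval: 163 / (24.3 − 14.4) = 163 / 9.9 = 16.465 d.
Sum = 26.787 ≈ 26.8 days.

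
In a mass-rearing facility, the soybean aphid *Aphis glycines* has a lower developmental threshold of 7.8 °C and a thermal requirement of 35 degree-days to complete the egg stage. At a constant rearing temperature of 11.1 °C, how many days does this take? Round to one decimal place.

Daily accumulation = 11.1 − 7.8 = 3.3 DD/day.
Duration = 35 / 3.3 = 10.606 ≈ 10.6 days.

10.6 days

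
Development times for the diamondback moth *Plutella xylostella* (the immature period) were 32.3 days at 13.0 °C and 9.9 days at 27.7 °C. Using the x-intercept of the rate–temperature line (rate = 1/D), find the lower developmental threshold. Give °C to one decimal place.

Equal thermal constants: D₁(T₁ − T_b) = D₂(T₂ − T_b).
32.3·(13.0 − T_b) = 9.9·(27.7 − T_b)
T_b = (32.3·13.0 − 9.9·27.7) / (32.3 − 9.9) = 145.67 / 22.4 = 6.503 °C ≈ 6.5 °C.

6.5 °C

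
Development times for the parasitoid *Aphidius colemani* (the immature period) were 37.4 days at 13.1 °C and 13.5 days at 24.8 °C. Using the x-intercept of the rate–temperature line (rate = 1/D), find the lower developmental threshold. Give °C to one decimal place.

6.5 °C

Equal thermal constants: D₁(T₁ − T_b) = D₂(T₂ − T_b).
37.4·(13.1 − T_b) = 13.5·(24.8 − T_b)
T_b = (37.4·13.1 − 13.5·24.8) / (37.4 − 13.5) = 155.14 / 23.9 = 6.491 °C ≈ 6.5 °C.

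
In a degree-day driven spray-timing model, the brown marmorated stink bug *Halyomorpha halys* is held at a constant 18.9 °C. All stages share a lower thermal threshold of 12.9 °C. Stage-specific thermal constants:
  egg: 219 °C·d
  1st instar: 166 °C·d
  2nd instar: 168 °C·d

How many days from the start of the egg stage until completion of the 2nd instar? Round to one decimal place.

92.2 days

Daily accumulation at 18.9 °C = 18.9 − 12.9 = 6.0 DD/day.
Total K = 219 + 166 + 168 = 553 DD.
Total duration = 553 / 6.0 = 92.167 ≈ 92.2 days.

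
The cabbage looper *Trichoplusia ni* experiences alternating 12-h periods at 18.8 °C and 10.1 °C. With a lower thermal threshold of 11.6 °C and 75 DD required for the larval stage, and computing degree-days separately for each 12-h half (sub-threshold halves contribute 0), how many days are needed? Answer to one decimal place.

Day half: max(0, 18.8 − 11.6) × 0.5 = 7.2 × 0.5 = 3.60 DD.
Night half: max(0, 10.1 − 11.6) × 0.5 = 0.0 × 0.5 = 0.00 DD.
Per 24 h: 3.60 DD/day.
Duration = 75 / 3.60 = 20.833 ≈ 20.8 days.

20.8 days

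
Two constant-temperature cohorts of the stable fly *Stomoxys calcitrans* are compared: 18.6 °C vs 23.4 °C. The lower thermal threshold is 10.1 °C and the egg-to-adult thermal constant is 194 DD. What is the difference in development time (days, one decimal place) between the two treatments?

At 18.6 °C: 194 / (18.6 − 10.1) = 194 / 8.5 = 22.824 d.
At 23.4 °C: 194 / (23.4 − 10.1) = 194 / 13.3 = 14.586 d.
Difference = |22.824 − 14.586| = 8.237 ≈ 8.2 days.

8.2 days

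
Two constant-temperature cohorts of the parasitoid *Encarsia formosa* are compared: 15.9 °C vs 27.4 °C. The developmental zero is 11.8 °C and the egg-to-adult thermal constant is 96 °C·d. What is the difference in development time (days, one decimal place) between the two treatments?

At 15.9 °C: 96 / (15.9 − 11.8) = 96 / 4.1 = 23.415 d.
At 27.4 °C: 96 / (27.4 − 11.8) = 96 / 15.6 = 6.154 d.
Difference = |23.415 − 6.154| = 17.261 ≈ 17.3 days.

17.3 days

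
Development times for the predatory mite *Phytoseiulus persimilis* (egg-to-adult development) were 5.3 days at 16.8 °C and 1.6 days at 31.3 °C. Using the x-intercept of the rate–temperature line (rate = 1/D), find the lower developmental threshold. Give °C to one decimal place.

10.5 °C

Linear rate model ⇒ the product D·(T − T_b) is constant across temperatures.
5.3·(16.8 − T_b) = 1.6·(31.3 − T_b)
T_b = (5.3·16.8 − 1.6·31.3) / (5.3 − 1.6) = 38.96 / 3.7 = 10.530 °C ≈ 10.5 °C.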